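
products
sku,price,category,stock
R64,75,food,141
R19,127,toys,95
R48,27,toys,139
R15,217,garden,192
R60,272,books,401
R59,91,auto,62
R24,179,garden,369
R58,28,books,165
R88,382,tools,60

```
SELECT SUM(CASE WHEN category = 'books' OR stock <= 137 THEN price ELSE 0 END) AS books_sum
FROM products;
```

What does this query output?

900

sku=R64: ✗
sku=R19: ✓ → 127
sku=R48: ✗
sku=R15: ✗
sku=R60: ✓ → 272
sku=R59: ✓ → 91
sku=R24: ✗
sku=R58: ✓ → 28
sku=R88: ✓ → 382
books_sum = 127 + 272 + 91 + 28 + 382 = 900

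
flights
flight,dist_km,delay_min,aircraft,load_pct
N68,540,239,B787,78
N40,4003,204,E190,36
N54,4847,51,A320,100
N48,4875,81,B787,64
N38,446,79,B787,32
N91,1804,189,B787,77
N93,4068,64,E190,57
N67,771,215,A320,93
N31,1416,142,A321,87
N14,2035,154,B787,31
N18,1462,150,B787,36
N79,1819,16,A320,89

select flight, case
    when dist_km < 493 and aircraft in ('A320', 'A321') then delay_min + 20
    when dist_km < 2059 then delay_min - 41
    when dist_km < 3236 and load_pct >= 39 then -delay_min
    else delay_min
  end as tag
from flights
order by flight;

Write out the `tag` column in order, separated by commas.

flight=N14: dist_km < 2059 → 113
flight=N18: dist_km < 2059 → 109
flight=N31: dist_km < 2059 → 101
flight=N38: dist_km < 2059 → 38
flight=N40: ELSE → 204
flight=N48: ELSE → 81
flight=N54: ELSE → 51
flight=N67: dist_km < 2059 → 174
flight=N68: dist_km < 2059 → 198
flight=N79: dist_km < 2059 → -25
flight=N91: dist_km < 2059 → 148
flight=N93: ELSE → 64

113, 109, 101, 38, 204, 81, 51, 174, 198, -25, 148, 64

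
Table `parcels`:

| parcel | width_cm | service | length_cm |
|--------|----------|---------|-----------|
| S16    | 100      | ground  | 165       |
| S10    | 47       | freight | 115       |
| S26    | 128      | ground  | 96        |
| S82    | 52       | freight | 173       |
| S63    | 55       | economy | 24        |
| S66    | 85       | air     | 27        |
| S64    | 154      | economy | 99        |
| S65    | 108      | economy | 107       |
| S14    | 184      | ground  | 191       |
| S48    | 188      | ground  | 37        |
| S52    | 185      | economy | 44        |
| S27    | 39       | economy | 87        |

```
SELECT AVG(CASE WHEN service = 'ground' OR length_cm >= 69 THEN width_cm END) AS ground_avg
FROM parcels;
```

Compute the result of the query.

111.1111111111

parcel=S16: ✓ → 100
parcel=S10: ✓ → 47
parcel=S26: ✓ → 128
parcel=S82: ✓ → 52
parcel=S63: ✗
parcel=S66: ✗
parcel=S64: ✓ → 154
parcel=S65: ✓ → 108
parcel=S14: ✓ → 184
parcel=S48: ✓ → 188
parcel=S52: ✗
parcel=S27: ✓ → 39
ground_avg = (100 + 47 + 128 + 52 + 154 + 108 + 184 + 188 + 39) / 9 = 111.1111111111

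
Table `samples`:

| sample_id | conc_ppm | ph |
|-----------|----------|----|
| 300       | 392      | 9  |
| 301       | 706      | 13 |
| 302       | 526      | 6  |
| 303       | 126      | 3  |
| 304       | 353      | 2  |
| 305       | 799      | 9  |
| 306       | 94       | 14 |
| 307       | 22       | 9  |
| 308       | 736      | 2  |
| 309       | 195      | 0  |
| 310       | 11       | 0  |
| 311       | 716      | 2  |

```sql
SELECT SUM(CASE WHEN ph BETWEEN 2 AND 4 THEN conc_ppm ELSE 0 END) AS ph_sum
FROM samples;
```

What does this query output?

1931

sample_id=300: ✗
sample_id=301: ✗
sample_id=302: ✗
sample_id=303: ✓ → 126
sample_id=304: ✓ → 353
sample_id=305: ✗
sample_id=306: ✗
sample_id=307: ✗
sample_id=308: ✓ → 736
sample_id=309: ✗
sample_id=310: ✗
sample_id=311: ✓ → 716
ph_sum = 126 + 353 + 736 + 716 = 1931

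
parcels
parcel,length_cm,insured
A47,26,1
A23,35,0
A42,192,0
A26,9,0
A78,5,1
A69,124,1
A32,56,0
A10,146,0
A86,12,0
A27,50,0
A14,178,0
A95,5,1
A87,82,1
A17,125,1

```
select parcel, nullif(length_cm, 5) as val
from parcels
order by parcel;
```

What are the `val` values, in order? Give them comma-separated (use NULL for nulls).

parcel=A10: length_cm=146 vs 5: differ → 146
parcel=A14: length_cm=178 vs 5: differ → 178
parcel=A17: length_cm=125 vs 5: differ → 125
parcel=A23: length_cm=35 vs 5: differ → 35
parcel=A26: length_cm=9 vs 5: differ → 9
parcel=A27: length_cm=50 vs 5: differ → 50
parcel=A32: length_cm=56 vs 5: differ → 56
parcel=A42: length_cm=192 vs 5: differ → 192
parcel=A47: length_cm=26 vs 5: differ → 26
parcel=A69: length_cm=124 vs 5: differ → 124
parcel=A78: length_cm=5 vs 5: equal → NULL
parcel=A86: length_cm=12 vs 5: differ → 12
parcel=A87: length_cm=82 vs 5: differ → 82
parcel=A95: length_cm=5 vs 5: equal → NULL

146, 178, 125, 35, 9, 50, 56, 192, 26, 124, NULL, 12, 82, NULL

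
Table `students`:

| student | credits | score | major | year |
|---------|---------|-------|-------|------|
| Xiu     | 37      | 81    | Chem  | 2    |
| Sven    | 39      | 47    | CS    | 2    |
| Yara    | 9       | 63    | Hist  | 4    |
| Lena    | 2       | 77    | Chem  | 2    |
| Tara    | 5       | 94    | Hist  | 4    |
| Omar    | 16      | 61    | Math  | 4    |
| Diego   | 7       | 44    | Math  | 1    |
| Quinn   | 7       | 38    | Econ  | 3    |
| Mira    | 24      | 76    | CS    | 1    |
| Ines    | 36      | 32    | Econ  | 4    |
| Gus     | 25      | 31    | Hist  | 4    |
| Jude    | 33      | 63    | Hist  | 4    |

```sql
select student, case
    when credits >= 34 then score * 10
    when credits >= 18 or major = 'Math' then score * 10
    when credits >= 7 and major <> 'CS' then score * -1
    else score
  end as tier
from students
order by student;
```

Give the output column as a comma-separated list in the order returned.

440, 310, 320, 630, 77, 760, 610, -38, 470, 94, 810, -63

student=Diego: credits >= 18 or major = 'Math' → 440
student=Gus: credits >= 18 or major = 'Math' → 310
student=Ines: credits >= 34 → 320
student=Jude: credits >= 18 or major = 'Math' → 630
student=Lena: ELSE → 77
student=Mira: credits >= 18 or major = 'Math' → 760
student=Omar: credits >= 18 or major = 'Math' → 610
student=Quinn: credits >= 7 and major <> 'CS' → -38
student=Sven: credits >= 34 → 470
student=Tara: ELSE → 94
student=Xiu: credits >= 34 → 810
student=Yara: credits >= 7 and major <> 'CS' → -63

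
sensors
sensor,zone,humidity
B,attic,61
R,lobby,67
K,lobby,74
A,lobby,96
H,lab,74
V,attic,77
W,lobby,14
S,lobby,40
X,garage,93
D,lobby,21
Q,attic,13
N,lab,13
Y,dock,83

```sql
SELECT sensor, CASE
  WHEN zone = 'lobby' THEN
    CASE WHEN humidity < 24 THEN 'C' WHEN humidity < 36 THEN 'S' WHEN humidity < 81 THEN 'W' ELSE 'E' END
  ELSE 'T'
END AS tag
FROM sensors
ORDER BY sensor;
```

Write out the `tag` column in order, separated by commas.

E, T, C, T, W, T, T, W, W, T, C, T, T

sensor=A: zone='lobby' → inner[ELSE] → E
sensor=B: zone='attic' → outer ELSE → T
sensor=D: zone='lobby' → inner[humidity < 24] → C
sensor=H: zone='lab' → outer ELSE → T
sensor=K: zone='lobby' → inner[humidity < 81] → W
sensor=N: zone='lab' → outer ELSE → T
sensor=Q: zone='attic' → outer ELSE → T
sensor=R: zone='lobby' → inner[humidity < 81] → W
sensor=S: zone='lobby' → inner[humidity < 81] → W
sensor=V: zone='attic' → outer ELSE → T
sensor=W: zone='lobby' → inner[humidity < 24] → C
sensor=X: zone='garage' → outer ELSE → T
sensor=Y: zone='dock' → outer ELSE → T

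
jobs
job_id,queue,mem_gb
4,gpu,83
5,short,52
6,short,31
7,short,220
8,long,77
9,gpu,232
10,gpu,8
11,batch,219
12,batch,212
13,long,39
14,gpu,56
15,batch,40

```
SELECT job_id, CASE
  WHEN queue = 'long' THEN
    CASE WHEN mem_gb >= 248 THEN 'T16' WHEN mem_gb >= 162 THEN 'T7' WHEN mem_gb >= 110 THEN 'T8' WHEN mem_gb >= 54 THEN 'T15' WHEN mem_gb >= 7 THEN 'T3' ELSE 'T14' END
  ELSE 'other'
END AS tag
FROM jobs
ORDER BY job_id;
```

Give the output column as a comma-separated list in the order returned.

other, other, other, other, T15, other, other, other, other, T3, other, other

job_id=4: queue='gpu' → outer ELSE → other
job_id=5: queue='short' → outer ELSE → other
job_id=6: queue='short' → outer ELSE → other
job_id=7: queue='short' → outer ELSE → other
job_id=8: queue='long' → inner[mem_gb >= 54] → T15
job_id=9: queue='gpu' → outer ELSE → other
job_id=10: queue='gpu' → outer ELSE → other
job_id=11: queue='batch' → outer ELSE → other
job_id=12: queue='batch' → outer ELSE → other
job_id=13: queue='long' → inner[mem_gb >= 7] → T3
job_id=14: queue='gpu' → outer ELSE → other
job_id=15: queue='batch' → outer ELSE → other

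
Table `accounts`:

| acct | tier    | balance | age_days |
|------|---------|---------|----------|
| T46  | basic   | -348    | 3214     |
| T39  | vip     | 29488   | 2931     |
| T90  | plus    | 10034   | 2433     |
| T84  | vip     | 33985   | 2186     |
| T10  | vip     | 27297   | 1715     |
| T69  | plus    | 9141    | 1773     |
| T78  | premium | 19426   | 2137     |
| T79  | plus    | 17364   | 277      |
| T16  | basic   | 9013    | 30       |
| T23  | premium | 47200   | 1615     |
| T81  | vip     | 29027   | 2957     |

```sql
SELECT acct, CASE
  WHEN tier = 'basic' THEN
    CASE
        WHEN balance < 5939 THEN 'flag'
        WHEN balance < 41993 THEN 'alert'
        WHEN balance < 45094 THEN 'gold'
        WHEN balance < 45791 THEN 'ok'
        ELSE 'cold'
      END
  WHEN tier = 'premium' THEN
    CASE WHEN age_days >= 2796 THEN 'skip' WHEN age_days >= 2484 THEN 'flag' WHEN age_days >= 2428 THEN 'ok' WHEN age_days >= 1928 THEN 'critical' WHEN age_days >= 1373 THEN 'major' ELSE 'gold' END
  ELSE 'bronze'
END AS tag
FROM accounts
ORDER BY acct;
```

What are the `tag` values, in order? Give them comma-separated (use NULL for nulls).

bronze, alert, major, bronze, flag, bronze, critical, bronze, bronze, bronze, bronze

acct=T10: tier='vip' → outer ELSE → bronze
acct=T16: tier='basic' → inner[balance < 41993] → alert
acct=T23: tier='premium' → inner[age_days >= 1373] → major
acct=T39: tier='vip' → outer ELSE → bronze
acct=T46: tier='basic' → inner[balance < 5939] → flag
acct=T69: tier='plus' → outer ELSE → bronze
acct=T78: tier='premium' → inner[age_days >= 1928] → critical
acct=T79: tier='plus' → outer ELSE → bronze
acct=T81: tier='vip' → outer ELSE → bronze
acct=T84: tier='vip' → outer ELSE → bronze
acct=T90: tier='plus' → outer ELSE → bronze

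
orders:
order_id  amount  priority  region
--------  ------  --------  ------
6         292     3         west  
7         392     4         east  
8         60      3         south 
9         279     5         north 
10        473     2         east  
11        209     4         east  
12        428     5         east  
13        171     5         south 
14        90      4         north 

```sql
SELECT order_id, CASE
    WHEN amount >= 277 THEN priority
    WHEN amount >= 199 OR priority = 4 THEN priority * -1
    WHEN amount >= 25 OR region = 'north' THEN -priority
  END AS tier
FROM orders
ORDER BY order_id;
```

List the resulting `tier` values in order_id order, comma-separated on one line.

3, 4, -3, 5, 2, -4, 5, -5, -4

order_id=6: amount >= 277 → 3
order_id=7: amount >= 277 → 4
order_id=8: amount >= 25 OR region = 'north' → -3
order_id=9: amount >= 277 → 5
order_id=10: amount >= 277 → 2
order_id=11: amount >= 199 OR priority = 4 → -4
order_id=12: amount >= 277 → 5
order_id=13: amount >= 25 OR region = 'north' → -5
order_id=14: amount >= 199 OR priority = 4 → -4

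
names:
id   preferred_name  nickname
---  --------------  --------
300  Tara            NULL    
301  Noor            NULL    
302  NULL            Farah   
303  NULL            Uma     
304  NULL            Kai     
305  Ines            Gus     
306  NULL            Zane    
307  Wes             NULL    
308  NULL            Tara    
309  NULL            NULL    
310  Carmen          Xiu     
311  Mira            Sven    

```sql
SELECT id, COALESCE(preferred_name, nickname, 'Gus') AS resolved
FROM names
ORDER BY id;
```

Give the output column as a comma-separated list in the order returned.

id=300: preferred_name=Tara → Tara
id=301: preferred_name=Noor → Noor
id=302: preferred_name=NULL, nickname=Farah → Farah
id=303: preferred_name=NULL, nickname=Uma → Uma
id=304: preferred_name=NULL, nickname=Kai → Kai
id=305: preferred_name=Ines → Ines
id=306: preferred_name=NULL, nickname=Zane → Zane
id=307: preferred_name=Wes → Wes
id=308: preferred_name=NULL, nickname=Tara → Tara
id=309: preferred_name=NULL, nickname=NULL, → literal Gus → Gus
id=310: preferred_name=Carmen → Carmen
id=311: preferred_name=Mira → Mira

Tara, Noor, Farah, Uma, Kai, Ines, Zane, Wes, Tara, Gus, Carmen, Mira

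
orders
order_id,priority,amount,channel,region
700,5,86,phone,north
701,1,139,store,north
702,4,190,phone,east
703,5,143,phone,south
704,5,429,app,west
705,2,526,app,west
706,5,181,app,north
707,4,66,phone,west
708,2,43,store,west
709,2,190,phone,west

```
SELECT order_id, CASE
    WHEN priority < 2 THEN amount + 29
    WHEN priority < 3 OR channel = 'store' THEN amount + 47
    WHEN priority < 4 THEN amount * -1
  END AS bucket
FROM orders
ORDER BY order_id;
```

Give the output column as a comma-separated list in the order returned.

NULL, 168, NULL, NULL, NULL, 573, NULL, NULL, 90, 237

order_id=700: (no match → NULL) → NULL
order_id=701: priority < 2 → 168
order_id=702: (no match → NULL) → NULL
order_id=703: (no match → NULL) → NULL
order_id=704: (no match → NULL) → NULL
order_id=705: priority < 3 OR channel = 'store' → 573
order_id=706: (no match → NULL) → NULL
order_id=707: (no match → NULL) → NULL
order_id=708: priority < 3 OR channel = 'store' → 90
order_id=709: priority < 3 OR channel = 'store' → 237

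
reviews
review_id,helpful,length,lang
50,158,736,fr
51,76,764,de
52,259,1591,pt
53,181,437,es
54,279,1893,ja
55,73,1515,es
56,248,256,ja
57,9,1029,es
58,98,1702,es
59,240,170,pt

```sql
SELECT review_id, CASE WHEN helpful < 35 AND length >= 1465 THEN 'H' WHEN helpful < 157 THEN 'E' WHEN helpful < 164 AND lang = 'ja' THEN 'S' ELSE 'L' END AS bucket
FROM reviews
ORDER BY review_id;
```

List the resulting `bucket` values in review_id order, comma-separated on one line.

L, E, L, L, L, E, L, E, E, L

review_id=50: ELSE → L
review_id=51: helpful < 157 → E
review_id=52: ELSE → L
review_id=53: ELSE → L
review_id=54: ELSE → L
review_id=55: helpful < 157 → E
review_id=56: ELSE → L
review_id=57: helpful < 157 → E
review_id=58: helpful < 157 → E
review_id=59: ELSE → L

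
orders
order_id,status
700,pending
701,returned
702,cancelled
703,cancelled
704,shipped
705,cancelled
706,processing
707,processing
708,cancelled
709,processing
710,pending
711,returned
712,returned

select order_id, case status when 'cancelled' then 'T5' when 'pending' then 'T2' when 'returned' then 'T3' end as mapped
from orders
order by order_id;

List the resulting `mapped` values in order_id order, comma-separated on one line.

T2, T3, T5, T5, NULL, T5, NULL, NULL, T5, NULL, T2, T3, T3

order_id=700: status='pending' → T2
order_id=701: status='returned' → T3
order_id=702: status='cancelled' → T5
order_id=703: status='cancelled' → T5
order_id=704: (no match → NULL) → NULL
order_id=705: status='cancelled' → T5
order_id=706: (no match → NULL) → NULL
order_id=707: (no match → NULL) → NULL
order_id=708: status='cancelled' → T5
order_id=709: (no match → NULL) → NULL
order_id=710: status='pending' → T2
order_id=711: status='returned' → T3
order_id=712: status='returned' → T3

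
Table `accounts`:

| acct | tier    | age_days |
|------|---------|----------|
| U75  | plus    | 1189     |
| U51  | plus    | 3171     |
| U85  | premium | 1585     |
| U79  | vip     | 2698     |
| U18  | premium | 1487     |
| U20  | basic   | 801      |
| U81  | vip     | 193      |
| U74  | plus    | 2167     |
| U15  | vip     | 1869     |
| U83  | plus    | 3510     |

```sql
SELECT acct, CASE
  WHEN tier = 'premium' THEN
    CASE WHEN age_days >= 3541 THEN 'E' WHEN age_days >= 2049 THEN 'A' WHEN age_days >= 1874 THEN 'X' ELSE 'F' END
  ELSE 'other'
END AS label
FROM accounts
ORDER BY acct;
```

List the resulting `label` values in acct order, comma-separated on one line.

other, F, other, other, other, other, other, other, other, F

acct=U15: tier='vip' → outer ELSE → other
acct=U18: tier='premium' → inner[ELSE] → F
acct=U20: tier='basic' → outer ELSE → other
acct=U51: tier='plus' → outer ELSE → other
acct=U74: tier='plus' → outer ELSE → other
acct=U75: tier='plus' → outer ELSE → other
acct=U79: tier='vip' → outer ELSE → other
acct=U81: tier='vip' → outer ELSE → other
acct=U83: tier='plus' → outer ELSE → other
acct=U85: tier='premium' → inner[ELSE] → F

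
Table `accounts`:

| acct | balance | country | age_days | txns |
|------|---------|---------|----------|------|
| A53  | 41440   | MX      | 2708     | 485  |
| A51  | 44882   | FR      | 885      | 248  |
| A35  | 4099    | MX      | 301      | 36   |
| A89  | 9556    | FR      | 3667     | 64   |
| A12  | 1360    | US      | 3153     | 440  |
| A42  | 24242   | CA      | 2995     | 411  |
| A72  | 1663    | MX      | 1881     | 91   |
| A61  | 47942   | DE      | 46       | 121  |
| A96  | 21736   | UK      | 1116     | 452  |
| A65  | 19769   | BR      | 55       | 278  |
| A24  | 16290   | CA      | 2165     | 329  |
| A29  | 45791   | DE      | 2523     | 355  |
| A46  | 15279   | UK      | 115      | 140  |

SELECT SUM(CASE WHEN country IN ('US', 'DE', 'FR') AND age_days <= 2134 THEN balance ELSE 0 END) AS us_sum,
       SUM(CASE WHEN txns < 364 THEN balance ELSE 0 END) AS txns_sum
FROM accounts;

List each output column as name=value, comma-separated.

us_sum=92824, txns_sum=205271

[us_sum: country IN ('US', 'DE', 'FR') AND age_days <= 2134]
acct=A53: ✗
acct=A51: ✓ → 44882
acct=A35: ✗
acct=A89: ✗
acct=A12: ✗
acct=A42: ✗
acct=A72: ✗
acct=A61: ✓ → 47942
acct=A96: ✗
acct=A65: ✗
acct=A24: ✗
acct=A29: ✗
acct=A46: ✗
us_sum = 44882 + 47942 = 92824
—
[txns_sum: txns < 364]
acct=A53: ✗
acct=A51: ✓ → 44882
acct=A35: ✓ → 4099
acct=A89: ✓ → 9556
acct=A12: ✗
acct=A42: ✗
acct=A72: ✓ → 1663
acct=A61: ✓ → 47942
acct=A96: ✗
acct=A65: ✓ → 19769
acct=A24: ✓ → 16290
acct=A29: ✓ → 45791
acct=A46: ✓ → 15279
txns_sum = 44882 + 4099 + 9556 + 1663 + 47942 + 19769 + 16290 + 45791 + 15279 = 205271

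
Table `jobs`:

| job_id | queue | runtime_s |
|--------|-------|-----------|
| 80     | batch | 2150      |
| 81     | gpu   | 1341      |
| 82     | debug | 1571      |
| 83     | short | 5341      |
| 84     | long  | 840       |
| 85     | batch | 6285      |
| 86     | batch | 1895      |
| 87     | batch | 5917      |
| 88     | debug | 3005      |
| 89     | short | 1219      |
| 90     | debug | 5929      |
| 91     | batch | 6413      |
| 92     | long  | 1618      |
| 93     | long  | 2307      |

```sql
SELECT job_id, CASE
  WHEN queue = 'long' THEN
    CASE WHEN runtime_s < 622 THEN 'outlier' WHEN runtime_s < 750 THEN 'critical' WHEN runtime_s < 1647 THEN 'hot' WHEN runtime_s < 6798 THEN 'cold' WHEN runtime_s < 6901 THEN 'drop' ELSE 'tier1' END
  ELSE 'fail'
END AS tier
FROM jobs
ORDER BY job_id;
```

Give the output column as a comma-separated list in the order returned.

fail, fail, fail, fail, hot, fail, fail, fail, fail, fail, fail, fail, hot, cold

job_id=80: queue='batch' → outer ELSE → fail
job_id=81: queue='gpu' → outer ELSE → fail
job_id=82: queue='debug' → outer ELSE → fail
job_id=83: queue='short' → outer ELSE → fail
job_id=84: queue='long' → inner[runtime_s < 1647] → hot
job_id=85: queue='batch' → outer ELSE → fail
job_id=86: queue='batch' → outer ELSE → fail
job_id=87: queue='batch' → outer ELSE → fail
job_id=88: queue='debug' → outer ELSE → fail
job_id=89: queue='short' → outer ELSE → fail
job_id=90: queue='debug' → outer ELSE → fail
job_id=91: queue='batch' → outer ELSE → fail
job_id=92: queue='long' → inner[runtime_s < 1647] → hot
job_id=93: queue='long' → inner[runtime_s < 6798] → cold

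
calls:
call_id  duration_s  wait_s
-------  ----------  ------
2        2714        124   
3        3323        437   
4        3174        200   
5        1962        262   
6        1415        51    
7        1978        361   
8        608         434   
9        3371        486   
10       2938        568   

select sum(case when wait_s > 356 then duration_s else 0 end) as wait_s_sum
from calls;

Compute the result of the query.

call_id=2: ✗
call_id=3: ✓ → 3323
call_id=4: ✗
call_id=5: ✗
call_id=6: ✗
call_id=7: ✓ → 1978
call_id=8: ✓ → 608
call_id=9: ✓ → 3371
call_id=10: ✓ → 2938
wait_s_sum = 3323 + 1978 + 608 + 3371 + 2938 = 12218

12218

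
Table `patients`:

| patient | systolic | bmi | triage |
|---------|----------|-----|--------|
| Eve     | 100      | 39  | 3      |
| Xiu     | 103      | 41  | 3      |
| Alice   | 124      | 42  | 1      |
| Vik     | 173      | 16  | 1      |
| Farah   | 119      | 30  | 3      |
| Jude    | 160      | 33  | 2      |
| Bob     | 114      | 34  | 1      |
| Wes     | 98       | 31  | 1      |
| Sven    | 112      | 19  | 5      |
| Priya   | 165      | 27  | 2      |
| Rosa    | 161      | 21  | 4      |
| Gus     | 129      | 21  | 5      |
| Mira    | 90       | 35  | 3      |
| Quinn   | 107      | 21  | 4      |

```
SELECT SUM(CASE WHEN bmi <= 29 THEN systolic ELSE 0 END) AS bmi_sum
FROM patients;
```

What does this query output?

847

patient=Eve: ✗
patient=Xiu: ✗
patient=Alice: ✗
patient=Vik: ✓ → 173
patient=Farah: ✗
patient=Jude: ✗
patient=Bob: ✗
patient=Wes: ✗
patient=Sven: ✓ → 112
patient=Priya: ✓ → 165
patient=Rosa: ✓ → 161
patient=Gus: ✓ → 129
patient=Mira: ✗
patient=Quinn: ✓ → 107
bmi_sum = 173 + 112 + 165 + 161 + 129 + 107 = 847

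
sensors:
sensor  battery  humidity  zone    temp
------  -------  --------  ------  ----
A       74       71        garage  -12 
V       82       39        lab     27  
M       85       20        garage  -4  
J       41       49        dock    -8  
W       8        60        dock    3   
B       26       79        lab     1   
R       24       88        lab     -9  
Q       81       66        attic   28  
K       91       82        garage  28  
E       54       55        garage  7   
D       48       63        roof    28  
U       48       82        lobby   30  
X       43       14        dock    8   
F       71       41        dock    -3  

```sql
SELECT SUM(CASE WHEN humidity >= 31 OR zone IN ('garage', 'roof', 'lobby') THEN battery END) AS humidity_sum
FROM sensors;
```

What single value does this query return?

733

sensor=A: ✓ → 74
sensor=V: ✓ → 82
sensor=M: ✓ → 85
sensor=J: ✓ → 41
sensor=W: ✓ → 8
sensor=B: ✓ → 26
sensor=R: ✓ → 24
sensor=Q: ✓ → 81
sensor=K: ✓ → 91
sensor=E: ✓ → 54
sensor=D: ✓ → 48
sensor=U: ✓ → 48
sensor=X: ✗
sensor=F: ✓ → 71
humidity_sum = 74 + 82 + 85 + 41 + 8 + 26 + 24 + 81 + 91 + 54 + 48 + 48 + 71 = 733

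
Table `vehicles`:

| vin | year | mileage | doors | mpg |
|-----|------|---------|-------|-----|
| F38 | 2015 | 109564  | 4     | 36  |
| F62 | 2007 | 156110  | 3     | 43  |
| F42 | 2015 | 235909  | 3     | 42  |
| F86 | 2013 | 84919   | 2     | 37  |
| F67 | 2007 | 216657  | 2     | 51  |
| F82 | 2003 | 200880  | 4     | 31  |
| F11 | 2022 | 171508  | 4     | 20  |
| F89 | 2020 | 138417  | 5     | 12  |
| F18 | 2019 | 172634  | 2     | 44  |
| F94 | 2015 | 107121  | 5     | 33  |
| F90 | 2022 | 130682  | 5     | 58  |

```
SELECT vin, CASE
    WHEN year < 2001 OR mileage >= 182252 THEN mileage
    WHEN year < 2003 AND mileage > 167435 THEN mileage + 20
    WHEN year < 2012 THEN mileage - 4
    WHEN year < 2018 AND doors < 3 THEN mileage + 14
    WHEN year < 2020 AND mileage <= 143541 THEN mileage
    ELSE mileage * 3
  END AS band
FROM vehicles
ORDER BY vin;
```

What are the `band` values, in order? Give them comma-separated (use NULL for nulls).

514524, 517902, 109564, 235909, 156106, 216657, 200880, 84933, 415251, 392046, 107121

vin=F11: ELSE → 514524
vin=F18: ELSE → 517902
vin=F38: year < 2020 AND mileage <= 143541 → 109564
vin=F42: year < 2001 OR mileage >= 182252 → 235909
vin=F62: year < 2012 → 156106
vin=F67: year < 2001 OR mileage >= 182252 → 216657
vin=F82: year < 2001 OR mileage >= 182252 → 200880
vin=F86: year < 2018 AND doors < 3 → 84933
vin=F89: ELSE → 415251
vin=F90: ELSE → 392046
vin=F94: year < 2020 AND mileage <= 143541 → 107121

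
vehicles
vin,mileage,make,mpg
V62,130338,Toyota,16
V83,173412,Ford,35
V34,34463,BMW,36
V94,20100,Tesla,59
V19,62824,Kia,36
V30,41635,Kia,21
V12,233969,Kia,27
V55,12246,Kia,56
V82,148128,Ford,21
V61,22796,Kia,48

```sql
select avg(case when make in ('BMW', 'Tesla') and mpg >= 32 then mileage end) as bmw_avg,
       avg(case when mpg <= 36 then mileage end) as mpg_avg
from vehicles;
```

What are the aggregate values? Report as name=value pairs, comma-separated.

[bmw_avg: make in ('BMW', 'Tesla') and mpg >= 32]
vin=V62: ✗
vin=V83: ✗
vin=V34: ✓ → 34463
vin=V94: ✓ → 20100
vin=V19: ✗
vin=V30: ✗
vin=V12: ✗
vin=V55: ✗
vin=V82: ✗
vin=V61: ✗
bmw_avg = (34463 + 20100) / 2 = 27281.5
—
[mpg_avg: mpg <= 36]
vin=V62: ✓ → 130338
vin=V83: ✓ → 173412
vin=V34: ✓ → 34463
vin=V94: ✗
vin=V19: ✓ → 62824
vin=V30: ✓ → 41635
vin=V12: ✓ → 233969
vin=V55: ✗
vin=V82: ✓ → 148128
vin=V61: ✗
mpg_avg = (130338 + 173412 + 34463 + 62824 + 41635 + 233969 + 148128) / 7 = 117824.1428571429

bmw_avg=27281.5, mpg_avg=117824.1428571429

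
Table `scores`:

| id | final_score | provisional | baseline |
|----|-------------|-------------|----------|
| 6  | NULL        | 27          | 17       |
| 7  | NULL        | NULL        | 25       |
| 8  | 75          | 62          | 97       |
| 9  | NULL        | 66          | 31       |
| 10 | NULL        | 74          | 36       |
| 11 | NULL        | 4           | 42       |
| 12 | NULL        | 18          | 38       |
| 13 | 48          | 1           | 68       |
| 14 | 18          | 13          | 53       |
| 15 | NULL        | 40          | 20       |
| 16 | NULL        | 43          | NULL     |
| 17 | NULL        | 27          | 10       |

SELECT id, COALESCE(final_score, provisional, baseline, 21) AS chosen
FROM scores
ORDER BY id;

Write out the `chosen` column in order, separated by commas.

27, 25, 75, 66, 74, 4, 18, 48, 18, 40, 43, 27

id=6: final_score=NULL, provisional=27 → 27
id=7: final_score=NULL, provisional=NULL, baseline=25 → 25
id=8: final_score=75 → 75
id=9: final_score=NULL, provisional=66 → 66
id=10: final_score=NULL, provisional=74 → 74
id=11: final_score=NULL, provisional=4 → 4
id=12: final_score=NULL, provisional=18 → 18
id=13: final_score=48 → 48
id=14: final_score=18 → 18
id=15: final_score=NULL, provisional=40 → 40
id=16: final_score=NULL, provisional=43 → 43
id=17: final_score=NULL, provisional=27 → 27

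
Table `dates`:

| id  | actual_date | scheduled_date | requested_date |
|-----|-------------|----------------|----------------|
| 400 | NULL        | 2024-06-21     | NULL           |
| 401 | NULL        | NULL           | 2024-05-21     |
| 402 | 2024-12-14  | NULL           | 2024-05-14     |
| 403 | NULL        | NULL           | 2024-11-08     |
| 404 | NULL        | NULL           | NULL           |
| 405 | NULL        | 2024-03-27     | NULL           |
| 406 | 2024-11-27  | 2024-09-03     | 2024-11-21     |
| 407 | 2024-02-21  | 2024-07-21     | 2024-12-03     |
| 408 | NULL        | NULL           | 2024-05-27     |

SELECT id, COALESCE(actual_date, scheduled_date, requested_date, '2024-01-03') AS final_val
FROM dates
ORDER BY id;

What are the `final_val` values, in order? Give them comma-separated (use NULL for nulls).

2024-06-21, 2024-05-21, 2024-12-14, 2024-11-08, 2024-01-03, 2024-03-27, 2024-11-27, 2024-02-21, 2024-05-27

id=400: actual_date=NULL, scheduled_date=2024-06-21 → 2024-06-21
id=401: actual_date=NULL, scheduled_date=NULL, requested_date=2024-05-21 → 2024-05-21
id=402: actual_date=2024-12-14 → 2024-12-14
id=403: actual_date=NULL, scheduled_date=NULL, requested_date=2024-11-08 → 2024-11-08
id=404: actual_date=NULL, scheduled_date=NULL, requested_date=NULL, → literal 2024-01-03 → 2024-01-03
id=405: actual_date=NULL, scheduled_date=2024-03-27 → 2024-03-27
id=406: actual_date=2024-11-27 → 2024-11-27
id=407: actual_date=2024-02-21 → 2024-02-21
id=408: actual_date=NULL, scheduled_date=NULL, requested_date=2024-05-27 → 2024-05-27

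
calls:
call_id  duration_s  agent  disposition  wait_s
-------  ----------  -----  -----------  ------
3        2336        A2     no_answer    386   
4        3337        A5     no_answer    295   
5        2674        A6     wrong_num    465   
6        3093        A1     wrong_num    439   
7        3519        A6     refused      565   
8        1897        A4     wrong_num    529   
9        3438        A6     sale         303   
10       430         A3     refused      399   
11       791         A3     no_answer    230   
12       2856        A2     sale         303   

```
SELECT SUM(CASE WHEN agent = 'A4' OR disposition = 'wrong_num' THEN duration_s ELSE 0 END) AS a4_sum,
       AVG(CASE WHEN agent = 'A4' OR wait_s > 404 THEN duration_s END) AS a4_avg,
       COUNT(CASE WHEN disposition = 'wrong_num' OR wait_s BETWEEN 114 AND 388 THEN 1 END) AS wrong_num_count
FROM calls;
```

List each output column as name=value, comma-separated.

[a4_sum: agent = 'A4' OR disposition = 'wrong_num']
call_id=3: ✗
call_id=4: ✗
call_id=5: ✓ → 2674
call_id=6: ✓ → 3093
call_id=7: ✗
call_id=8: ✓ → 1897
call_id=9: ✗
call_id=10: ✗
call_id=11: ✗
call_id=12: ✗
a4_sum = 2674 + 3093 + 1897 = 7664
—
[a4_avg: agent = 'A4' OR wait_s > 404]
call_id=3: ✗
call_id=4: ✗
call_id=5: ✓ → 2674
call_id=6: ✓ → 3093
call_id=7: ✓ → 3519
call_id=8: ✓ → 1897
call_id=9: ✗
call_id=10: ✗
call_id=11: ✗
call_id=12: ✗
a4_avg = (2674 + 3093 + 3519 + 1897) / 4 = 2795.75
—
[wrong_num_count: disposition = 'wrong_num' OR wait_s BETWEEN 114 AND 388]
call_id=3: ✓ → 1
call_id=4: ✓ → 1
call_id=5: ✓ → 1
call_id=6: ✓ → 1
call_id=7: ✗
call_id=8: ✓ → 1
call_id=9: ✓ → 1
call_id=10: ✗
call_id=11: ✓ → 1
call_id=12: ✓ → 1
wrong_num_count = COUNT(1, 1, 1, 1, 1, 1, 1, 1) = 8

a4_sum=7664, a4_avg=2795.75, wrong_num_count=8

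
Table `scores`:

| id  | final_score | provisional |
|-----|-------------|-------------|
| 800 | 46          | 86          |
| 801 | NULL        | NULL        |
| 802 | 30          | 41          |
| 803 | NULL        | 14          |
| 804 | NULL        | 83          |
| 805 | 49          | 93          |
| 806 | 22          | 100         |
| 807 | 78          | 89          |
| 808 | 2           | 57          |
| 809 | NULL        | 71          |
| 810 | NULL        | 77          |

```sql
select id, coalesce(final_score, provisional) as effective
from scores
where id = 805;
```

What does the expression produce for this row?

49

id = 805: final_score=49, provisional=93.
final_score=49 → 49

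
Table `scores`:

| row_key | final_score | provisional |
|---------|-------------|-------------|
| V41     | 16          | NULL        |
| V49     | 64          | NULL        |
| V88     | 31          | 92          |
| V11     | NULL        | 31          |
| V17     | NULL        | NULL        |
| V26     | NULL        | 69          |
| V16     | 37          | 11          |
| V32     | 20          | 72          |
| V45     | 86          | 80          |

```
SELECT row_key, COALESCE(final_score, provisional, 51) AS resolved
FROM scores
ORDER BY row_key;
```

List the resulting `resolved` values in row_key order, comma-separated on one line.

31, 37, 51, 69, 20, 16, 86, 64, 31

row_key=V11: final_score=NULL, provisional=31 → 31
row_key=V16: final_score=37 → 37
row_key=V17: final_score=NULL, provisional=NULL, → literal 51 → 51
row_key=V26: final_score=NULL, provisional=69 → 69
row_key=V32: final_score=20 → 20
row_key=V41: final_score=16 → 16
row_key=V45: final_score=86 → 86
row_key=V49: final_score=64 → 64
row_key=V88: final_score=31 → 31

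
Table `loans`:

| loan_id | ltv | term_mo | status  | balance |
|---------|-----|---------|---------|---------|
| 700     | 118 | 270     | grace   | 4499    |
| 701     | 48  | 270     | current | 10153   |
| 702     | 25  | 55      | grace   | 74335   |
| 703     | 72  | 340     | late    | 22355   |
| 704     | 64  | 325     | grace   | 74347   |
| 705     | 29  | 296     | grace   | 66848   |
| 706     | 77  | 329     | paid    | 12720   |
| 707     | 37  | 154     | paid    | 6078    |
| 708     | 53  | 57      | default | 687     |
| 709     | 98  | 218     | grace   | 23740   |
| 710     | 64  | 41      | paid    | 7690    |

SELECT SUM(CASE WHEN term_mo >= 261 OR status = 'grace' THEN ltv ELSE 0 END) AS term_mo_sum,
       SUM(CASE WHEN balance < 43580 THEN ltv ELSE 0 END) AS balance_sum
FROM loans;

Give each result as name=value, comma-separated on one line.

[term_mo_sum: term_mo >= 261 OR status = 'grace']
loan_id=700: ✓ → 118
loan_id=701: ✓ → 48
loan_id=702: ✓ → 25
loan_id=703: ✓ → 72
loan_id=704: ✓ → 64
loan_id=705: ✓ → 29
loan_id=706: ✓ → 77
loan_id=707: ✗
loan_id=708: ✗
loan_id=709: ✓ → 98
loan_id=710: ✗
term_mo_sum = 118 + 48 + 25 + 72 + 64 + 29 + 77 + 98 = 531
—
[balance_sum: balance < 43580]
loan_id=700: ✓ → 118
loan_id=701: ✓ → 48
loan_id=702: ✗
loan_id=703: ✓ → 72
loan_id=704: ✗
loan_id=705: ✗
loan_id=706: ✓ → 77
loan_id=707: ✓ → 37
loan_id=708: ✓ → 53
loan_id=709: ✓ → 98
loan_id=710: ✓ → 64
balance_sum = 118 + 48 + 72 + 77 + 37 + 53 + 98 + 64 = 567

term_mo_sum=531, balance_sum=567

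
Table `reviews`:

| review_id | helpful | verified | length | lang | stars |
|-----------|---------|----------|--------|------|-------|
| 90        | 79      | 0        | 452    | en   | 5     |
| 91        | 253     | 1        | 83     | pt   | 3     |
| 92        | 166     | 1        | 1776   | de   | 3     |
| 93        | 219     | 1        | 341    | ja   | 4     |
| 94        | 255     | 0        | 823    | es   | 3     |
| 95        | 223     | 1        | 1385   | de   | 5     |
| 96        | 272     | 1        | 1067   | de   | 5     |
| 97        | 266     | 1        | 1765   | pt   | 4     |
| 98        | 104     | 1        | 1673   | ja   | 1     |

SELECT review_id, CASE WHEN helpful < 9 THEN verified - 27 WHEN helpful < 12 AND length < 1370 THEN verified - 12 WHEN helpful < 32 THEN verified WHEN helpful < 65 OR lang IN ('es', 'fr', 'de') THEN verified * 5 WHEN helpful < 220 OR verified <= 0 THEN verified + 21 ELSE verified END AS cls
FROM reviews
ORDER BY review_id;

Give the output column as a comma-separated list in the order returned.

21, 1, 5, 22, 0, 5, 5, 1, 22

review_id=90: helpful < 220 OR verified <= 0 → 21
review_id=91: ELSE → 1
review_id=92: helpful < 65 OR lang IN ('es', 'fr', 'de') → 5
review_id=93: helpful < 220 OR verified <= 0 → 22
review_id=94: helpful < 65 OR lang IN ('es', 'fr', 'de') → 0
review_id=95: helpful < 65 OR lang IN ('es', 'fr', 'de') → 5
review_id=96: helpful < 65 OR lang IN ('es', 'fr', 'de') → 5
review_id=97: ELSE → 1
review_id=98: helpful < 220 OR verified <= 0 → 22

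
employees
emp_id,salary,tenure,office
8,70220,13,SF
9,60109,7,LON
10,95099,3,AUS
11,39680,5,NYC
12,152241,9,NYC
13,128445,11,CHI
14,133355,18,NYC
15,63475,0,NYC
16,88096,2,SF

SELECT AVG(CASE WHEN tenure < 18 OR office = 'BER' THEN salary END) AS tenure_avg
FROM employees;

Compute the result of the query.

emp_id=8: ✓ → 70220
emp_id=9: ✓ → 60109
emp_id=10: ✓ → 95099
emp_id=11: ✓ → 39680
emp_id=12: ✓ → 152241
emp_id=13: ✓ → 128445
emp_id=14: ✗
emp_id=15: ✓ → 63475
emp_id=16: ✓ → 88096
tenure_avg = (70220 + 60109 + 95099 + 39680 + 152241 + 128445 + 63475 + 88096) / 8 = 87170.625

87170.625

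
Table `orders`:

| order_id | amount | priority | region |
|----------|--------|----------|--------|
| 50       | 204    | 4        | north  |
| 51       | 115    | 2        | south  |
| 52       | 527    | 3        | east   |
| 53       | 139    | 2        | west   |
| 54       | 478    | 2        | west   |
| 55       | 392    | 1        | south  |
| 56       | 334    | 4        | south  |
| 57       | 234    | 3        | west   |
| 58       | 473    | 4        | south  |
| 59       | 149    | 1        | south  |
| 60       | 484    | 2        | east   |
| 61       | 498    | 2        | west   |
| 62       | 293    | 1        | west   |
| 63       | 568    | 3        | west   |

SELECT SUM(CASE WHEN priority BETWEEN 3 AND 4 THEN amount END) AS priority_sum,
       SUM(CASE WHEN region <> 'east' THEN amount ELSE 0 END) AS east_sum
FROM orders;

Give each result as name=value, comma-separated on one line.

priority_sum=2340, east_sum=3877

[priority_sum: priority BETWEEN 3 AND 4]
order_id=50: ✓ → 204
order_id=51: ✗
order_id=52: ✓ → 527
order_id=53: ✗
order_id=54: ✗
order_id=55: ✗
order_id=56: ✓ → 334
order_id=57: ✓ → 234
order_id=58: ✓ → 473
order_id=59: ✗
order_id=60: ✗
order_id=61: ✗
order_id=62: ✗
order_id=63: ✓ → 568
priority_sum = 204 + 527 + 334 + 234 + 473 + 568 = 2340
—
[east_sum: region <> 'east']
order_id=50: ✓ → 204
order_id=51: ✓ → 115
order_id=52: ✗
order_id=53: ✓ → 139
order_id=54: ✓ → 478
order_id=55: ✓ → 392
order_id=56: ✓ → 334
order_id=57: ✓ → 234
order_id=58: ✓ → 473
order_id=59: ✓ → 149
order_id=60: ✗
order_id=61: ✓ → 498
order_id=62: ✓ → 293
order_id=63: ✓ → 568
east_sum = 204 + 115 + 139 + 478 + 392 + 334 + 234 + 473 + 149 + 498 + 293 + 568 = 3877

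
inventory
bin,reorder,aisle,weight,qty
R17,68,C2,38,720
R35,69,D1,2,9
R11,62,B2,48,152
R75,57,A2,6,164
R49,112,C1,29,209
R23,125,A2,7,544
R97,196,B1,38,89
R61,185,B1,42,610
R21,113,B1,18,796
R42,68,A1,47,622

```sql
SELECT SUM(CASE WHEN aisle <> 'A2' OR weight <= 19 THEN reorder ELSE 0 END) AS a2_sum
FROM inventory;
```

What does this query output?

1055

bin=R17: ✓ → 68
bin=R35: ✓ → 69
bin=R11: ✓ → 62
bin=R75: ✓ → 57
bin=R49: ✓ → 112
bin=R23: ✓ → 125
bin=R97: ✓ → 196
bin=R61: ✓ → 185
bin=R21: ✓ → 113
bin=R42: ✓ → 68
a2_sum = 68 + 69 + 62 + 57 + 112 + 125 + 196 + 185 + 113 + 68 = 1055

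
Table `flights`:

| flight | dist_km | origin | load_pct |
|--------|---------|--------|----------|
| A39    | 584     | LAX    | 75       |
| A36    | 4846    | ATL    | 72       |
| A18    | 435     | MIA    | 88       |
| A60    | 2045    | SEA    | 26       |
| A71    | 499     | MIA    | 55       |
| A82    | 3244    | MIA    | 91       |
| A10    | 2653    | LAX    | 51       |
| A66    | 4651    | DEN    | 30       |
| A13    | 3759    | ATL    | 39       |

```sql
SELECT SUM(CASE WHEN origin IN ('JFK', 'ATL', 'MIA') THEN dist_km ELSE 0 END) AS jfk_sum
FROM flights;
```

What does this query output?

flight=A39: ✗
flight=A36: ✓ → 4846
flight=A18: ✓ → 435
flight=A60: ✗
flight=A71: ✓ → 499
flight=A82: ✓ → 3244
flight=A10: ✗
flight=A66: ✗
flight=A13: ✓ → 3759
jfk_sum = 4846 + 435 + 499 + 3244 + 3759 = 12783

12783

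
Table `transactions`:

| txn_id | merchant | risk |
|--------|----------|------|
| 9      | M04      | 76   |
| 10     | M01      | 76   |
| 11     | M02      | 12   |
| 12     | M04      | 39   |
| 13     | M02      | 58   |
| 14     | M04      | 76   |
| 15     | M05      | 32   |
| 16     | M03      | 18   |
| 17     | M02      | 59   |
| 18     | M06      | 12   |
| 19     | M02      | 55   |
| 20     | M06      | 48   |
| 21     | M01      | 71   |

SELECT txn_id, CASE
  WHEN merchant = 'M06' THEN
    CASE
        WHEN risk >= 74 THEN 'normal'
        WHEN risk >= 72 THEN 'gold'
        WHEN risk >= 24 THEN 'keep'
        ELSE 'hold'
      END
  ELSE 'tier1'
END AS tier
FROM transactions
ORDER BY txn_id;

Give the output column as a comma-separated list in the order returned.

tier1, tier1, tier1, tier1, tier1, tier1, tier1, tier1, tier1, hold, tier1, keep, tier1

txn_id=9: merchant='M04' → outer ELSE → tier1
txn_id=10: merchant='M01' → outer ELSE → tier1
txn_id=11: merchant='M02' → outer ELSE → tier1
txn_id=12: merchant='M04' → outer ELSE → tier1
txn_id=13: merchant='M02' → outer ELSE → tier1
txn_id=14: merchant='M04' → outer ELSE → tier1
txn_id=15: merchant='M05' → outer ELSE → tier1
txn_id=16: merchant='M03' → outer ELSE → tier1
txn_id=17: merchant='M02' → outer ELSE → tier1
txn_id=18: merchant='M06' → inner[ELSE] → hold
txn_id=19: merchant='M02' → outer ELSE → tier1
txn_id=20: merchant='M06' → inner[risk >= 24] → keep
txn_id=21: merchant='M01' → outer ELSE → tier1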